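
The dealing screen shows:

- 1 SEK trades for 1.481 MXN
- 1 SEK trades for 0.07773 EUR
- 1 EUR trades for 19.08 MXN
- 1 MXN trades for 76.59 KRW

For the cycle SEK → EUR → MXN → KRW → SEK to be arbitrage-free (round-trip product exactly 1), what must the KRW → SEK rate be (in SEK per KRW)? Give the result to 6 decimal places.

Known legs of the cycle: 0.07773 × 19.08 × 76.59 = 113.589740556
For no arbitrage the full-cycle product must be 1, so the missing rate is 1 / 113.589740556 ≈ 0.00880361.

0.008804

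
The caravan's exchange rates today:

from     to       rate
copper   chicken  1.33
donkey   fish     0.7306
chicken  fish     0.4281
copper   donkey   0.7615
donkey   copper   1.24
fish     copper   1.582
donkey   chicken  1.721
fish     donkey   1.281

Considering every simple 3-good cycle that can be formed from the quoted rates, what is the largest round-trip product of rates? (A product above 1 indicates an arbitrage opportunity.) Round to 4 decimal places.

donkey→chicken→fish→donkey: 1.721 × 0.4281 × 1.281 = 0.94379
copper→chicken→fish→copper: 1.33 × 0.4281 × 1.582 = 0.90075
copper→donkey→fish→copper: 0.7615 × 0.7306 × 1.582 = 0.88015
Maximum is donkey→chicken→fish→donkey at 0.9438; no arbitrage — every cycle loses value.

0.9438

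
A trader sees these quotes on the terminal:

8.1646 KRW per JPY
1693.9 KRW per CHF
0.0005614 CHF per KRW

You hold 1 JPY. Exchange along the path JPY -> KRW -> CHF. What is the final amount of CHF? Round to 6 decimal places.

1 JPY × 8.1646 = 8.1646 KRW
8.1646 KRW × 0.0005614 = 0.00458360644 CHF

0.004584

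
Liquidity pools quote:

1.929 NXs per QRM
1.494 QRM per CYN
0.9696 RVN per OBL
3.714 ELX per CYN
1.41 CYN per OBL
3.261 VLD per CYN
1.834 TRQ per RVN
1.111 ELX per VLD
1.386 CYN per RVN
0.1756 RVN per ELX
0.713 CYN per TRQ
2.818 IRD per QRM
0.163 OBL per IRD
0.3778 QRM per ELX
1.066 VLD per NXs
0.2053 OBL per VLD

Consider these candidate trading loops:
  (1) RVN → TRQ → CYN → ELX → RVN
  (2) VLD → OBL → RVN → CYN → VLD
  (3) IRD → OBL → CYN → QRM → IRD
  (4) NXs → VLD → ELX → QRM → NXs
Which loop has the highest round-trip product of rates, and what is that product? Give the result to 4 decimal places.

(1) 1.834 × 0.713 × 3.714 × 0.1756 = 0.85282
(2) 0.2053 × 0.9696 × 1.386 × 3.261 = 0.89970
(3) 0.163 × 1.41 × 1.494 × 2.818 = 0.96761
(4) 1.066 × 1.111 × 0.3778 × 1.929 = 0.86311
Highest is cycle (3) at 0.9676 (≤1, no arbitrage).

0.9676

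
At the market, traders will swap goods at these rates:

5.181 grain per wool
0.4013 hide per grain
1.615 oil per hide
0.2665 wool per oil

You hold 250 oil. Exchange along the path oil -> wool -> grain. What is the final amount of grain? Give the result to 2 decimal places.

345.18

250 oil × 0.2665 = 66.625 wool
66.625 wool × 5.181 = 345.184125 grain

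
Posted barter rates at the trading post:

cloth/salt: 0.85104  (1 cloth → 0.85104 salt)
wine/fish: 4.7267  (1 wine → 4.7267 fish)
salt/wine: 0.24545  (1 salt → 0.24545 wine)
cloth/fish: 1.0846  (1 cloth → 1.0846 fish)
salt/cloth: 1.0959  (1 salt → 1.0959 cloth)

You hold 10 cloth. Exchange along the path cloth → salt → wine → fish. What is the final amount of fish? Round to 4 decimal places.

10 cloth × 0.85104 = 8.5104 salt
8.5104 salt × 0.24545 = 2.08887768 wine
2.08887768 wine × 4.7267 = 9.873498130056 fish

9.8735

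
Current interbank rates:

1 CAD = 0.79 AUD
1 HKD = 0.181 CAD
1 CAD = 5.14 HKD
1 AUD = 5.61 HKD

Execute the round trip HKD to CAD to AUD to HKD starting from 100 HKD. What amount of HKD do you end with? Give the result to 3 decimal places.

80.217

100 HKD × 0.181 = 18.1 CAD
18.1 CAD × 0.79 = 14.299 AUD
14.299 AUD × 5.61 = 80.21739 HKD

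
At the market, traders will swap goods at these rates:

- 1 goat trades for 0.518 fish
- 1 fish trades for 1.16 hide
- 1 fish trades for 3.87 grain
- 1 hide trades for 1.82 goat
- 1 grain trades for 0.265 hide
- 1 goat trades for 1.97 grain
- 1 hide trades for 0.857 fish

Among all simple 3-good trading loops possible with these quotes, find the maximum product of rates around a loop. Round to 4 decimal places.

1.0936

goat→fish→hide→goat: 0.518 × 1.16 × 1.82 = 1.09360
goat→grain→hide→goat: 1.97 × 0.265 × 1.82 = 0.95013
grain→hide→fish→grain: 0.265 × 0.857 × 3.87 = 0.87890
Maximum is goat→fish→hide→goat at 1.0936; arbitrage exists.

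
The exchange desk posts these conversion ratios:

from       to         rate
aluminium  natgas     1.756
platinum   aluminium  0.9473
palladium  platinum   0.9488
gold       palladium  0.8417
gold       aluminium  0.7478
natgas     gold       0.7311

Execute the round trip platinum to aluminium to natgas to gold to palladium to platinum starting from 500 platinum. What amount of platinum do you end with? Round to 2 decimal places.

485.61

500 platinum × 0.9473 = 473.65 aluminium
473.65 aluminium × 1.756 = 831.7294 natgas
831.7294 natgas × 0.7311 = 608.07736434 gold
608.07736434 gold × 0.8417 = 511.818717564978 palladium
511.818717564978 palladium × 0.9488 = 485.6135992256511264 platinum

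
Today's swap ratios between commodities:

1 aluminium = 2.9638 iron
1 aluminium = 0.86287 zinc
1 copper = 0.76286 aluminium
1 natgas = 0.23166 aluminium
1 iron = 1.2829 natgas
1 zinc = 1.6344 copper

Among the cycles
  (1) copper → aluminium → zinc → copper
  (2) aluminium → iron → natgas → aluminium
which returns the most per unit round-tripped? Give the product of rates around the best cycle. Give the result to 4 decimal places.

(1) 0.76286 × 0.86287 × 1.6344 = 1.07584
(2) 2.9638 × 1.2829 × 0.23166 = 0.88083
Highest is cycle (1) at 1.0758 (>1, arbitrage).

1.0758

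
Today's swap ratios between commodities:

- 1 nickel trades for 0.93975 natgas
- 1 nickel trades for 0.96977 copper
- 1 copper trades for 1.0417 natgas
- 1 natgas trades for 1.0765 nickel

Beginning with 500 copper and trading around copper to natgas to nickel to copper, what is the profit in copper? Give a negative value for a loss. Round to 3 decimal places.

43.745

500 copper × 1.0417 = 520.85 natgas
520.85 natgas × 1.0765 = 560.695025 nickel
560.695025 nickel × 0.96977 = 543.74521439425 copper
Net change: 543.74521439425 − 500 = 43.74521439425 copper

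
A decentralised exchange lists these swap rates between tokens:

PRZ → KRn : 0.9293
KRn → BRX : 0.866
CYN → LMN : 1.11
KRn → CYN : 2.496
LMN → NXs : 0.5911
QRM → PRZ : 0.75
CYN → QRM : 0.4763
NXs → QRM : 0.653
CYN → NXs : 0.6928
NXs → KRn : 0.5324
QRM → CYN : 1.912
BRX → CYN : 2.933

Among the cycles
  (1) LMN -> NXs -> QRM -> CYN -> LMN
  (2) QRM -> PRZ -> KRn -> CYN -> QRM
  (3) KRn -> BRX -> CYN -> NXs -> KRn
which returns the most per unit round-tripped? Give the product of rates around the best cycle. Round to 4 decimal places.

0.9369

(1) 0.5911 × 0.653 × 1.912 × 1.11 = 0.81919
(2) 0.75 × 0.9293 × 2.496 × 0.4763 = 0.82860
(3) 0.866 × 2.933 × 0.6928 × 0.5324 = 0.93686
Highest is cycle (3) at 0.9369 (≤1, no arbitrage).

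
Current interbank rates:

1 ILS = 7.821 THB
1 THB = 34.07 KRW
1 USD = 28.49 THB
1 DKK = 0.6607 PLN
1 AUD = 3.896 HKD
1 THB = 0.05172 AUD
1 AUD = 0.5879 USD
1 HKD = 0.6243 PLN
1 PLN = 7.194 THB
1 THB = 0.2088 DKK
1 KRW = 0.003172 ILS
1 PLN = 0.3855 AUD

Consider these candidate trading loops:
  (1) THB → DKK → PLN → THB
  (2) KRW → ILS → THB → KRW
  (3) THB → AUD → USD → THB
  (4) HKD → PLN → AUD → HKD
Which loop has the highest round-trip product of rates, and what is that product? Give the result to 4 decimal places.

0.9924

(1) 0.2088 × 0.6607 × 7.194 = 0.99244
(2) 0.003172 × 7.821 × 34.07 = 0.84522
(3) 0.05172 × 0.5879 × 28.49 = 0.86627
(4) 0.6243 × 0.3855 × 3.896 = 0.93764
Highest is cycle (1) at 0.9924 (≤1, no arbitrage).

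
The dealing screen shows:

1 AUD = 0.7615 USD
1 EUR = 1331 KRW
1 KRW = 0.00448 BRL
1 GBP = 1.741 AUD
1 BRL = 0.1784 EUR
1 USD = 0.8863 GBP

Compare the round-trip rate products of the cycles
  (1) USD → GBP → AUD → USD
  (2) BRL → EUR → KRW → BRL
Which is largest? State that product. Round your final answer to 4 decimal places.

1.1750

(1) 0.8863 × 1.741 × 0.7615 = 1.17503
(2) 0.1784 × 1331 × 0.00448 = 1.06378
Highest is cycle (1) at 1.1750 (>1, arbitrage).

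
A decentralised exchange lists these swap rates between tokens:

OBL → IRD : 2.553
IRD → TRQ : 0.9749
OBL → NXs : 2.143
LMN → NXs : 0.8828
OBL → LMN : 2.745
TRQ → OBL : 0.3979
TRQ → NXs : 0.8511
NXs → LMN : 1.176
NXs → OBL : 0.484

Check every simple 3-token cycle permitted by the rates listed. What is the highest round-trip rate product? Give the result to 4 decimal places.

1.1729

LMN→NXs→OBL→LMN: 0.8828 × 0.484 × 2.745 = 1.17287
IRD→TRQ→OBL→IRD: 0.9749 × 0.3979 × 2.553 = 0.99034
Maximum is LMN→NXs→OBL→LMN at 1.1729; arbitrage exists.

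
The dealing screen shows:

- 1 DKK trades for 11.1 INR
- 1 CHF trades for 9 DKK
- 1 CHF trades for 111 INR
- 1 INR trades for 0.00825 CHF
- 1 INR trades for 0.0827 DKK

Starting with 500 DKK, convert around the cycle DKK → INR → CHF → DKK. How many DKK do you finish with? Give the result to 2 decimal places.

412.09

500 DKK × 11.1 = 5550 INR
5550 INR × 0.00825 = 45.7875 CHF
45.7875 CHF × 9 = 412.0875 DKK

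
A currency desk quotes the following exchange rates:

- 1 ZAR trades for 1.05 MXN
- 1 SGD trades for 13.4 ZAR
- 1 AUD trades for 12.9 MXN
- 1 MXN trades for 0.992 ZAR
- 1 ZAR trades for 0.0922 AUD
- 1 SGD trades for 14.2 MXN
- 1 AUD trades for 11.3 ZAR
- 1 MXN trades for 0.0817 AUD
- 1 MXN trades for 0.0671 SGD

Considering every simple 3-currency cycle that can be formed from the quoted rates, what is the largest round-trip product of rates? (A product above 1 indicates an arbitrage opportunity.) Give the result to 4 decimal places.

1.1799

ZAR→AUD→MXN→ZAR: 0.0922 × 12.9 × 0.992 = 1.17986
ZAR→MXN→AUD→ZAR: 1.05 × 0.0817 × 11.3 = 0.96937
ZAR→MXN→SGD→ZAR: 1.05 × 0.0671 × 13.4 = 0.94410
Maximum is ZAR→AUD→MXN→ZAR at 1.1799; arbitrage exists.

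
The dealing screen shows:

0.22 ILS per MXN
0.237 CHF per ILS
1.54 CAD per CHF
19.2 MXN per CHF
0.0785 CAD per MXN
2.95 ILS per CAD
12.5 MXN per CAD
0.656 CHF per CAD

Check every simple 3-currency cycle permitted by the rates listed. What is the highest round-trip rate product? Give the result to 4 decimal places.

1.0767

CAD→ILS→CHF→CAD: 2.95 × 0.237 × 1.54 = 1.07669
MXN→ILS→CHF→MXN: 0.22 × 0.237 × 19.2 = 1.00109
MXN→CAD→CHF→MXN: 0.0785 × 0.656 × 19.2 = 0.98872
Maximum is CAD→ILS→CHF→CAD at 1.0767; arbitrage exists.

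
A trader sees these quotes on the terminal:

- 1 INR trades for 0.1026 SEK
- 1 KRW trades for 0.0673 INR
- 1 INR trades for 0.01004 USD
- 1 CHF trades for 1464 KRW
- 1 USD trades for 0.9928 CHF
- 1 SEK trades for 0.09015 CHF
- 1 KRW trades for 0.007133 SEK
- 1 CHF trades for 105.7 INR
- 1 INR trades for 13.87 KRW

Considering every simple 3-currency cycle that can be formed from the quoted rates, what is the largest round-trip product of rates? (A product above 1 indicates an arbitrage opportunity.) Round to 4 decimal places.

INR→USD→CHF→INR: 0.01004 × 0.9928 × 105.7 = 1.05359
INR→SEK→CHF→INR: 0.1026 × 0.09015 × 105.7 = 0.97766
KRW→SEK→CHF→KRW: 0.007133 × 0.09015 × 1464 = 0.94141
Maximum is INR→USD→CHF→INR at 1.0536; arbitrage exists.

1.0536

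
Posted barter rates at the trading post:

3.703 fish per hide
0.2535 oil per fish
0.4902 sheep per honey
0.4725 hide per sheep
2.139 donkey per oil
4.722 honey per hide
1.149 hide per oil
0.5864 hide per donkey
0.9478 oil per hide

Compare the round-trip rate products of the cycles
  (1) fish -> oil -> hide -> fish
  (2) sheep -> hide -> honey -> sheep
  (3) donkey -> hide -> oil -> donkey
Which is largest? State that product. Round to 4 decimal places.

(1) 0.2535 × 1.149 × 3.703 = 1.07858
(2) 0.4725 × 4.722 × 0.4902 = 1.09371
(3) 0.5864 × 0.9478 × 2.139 = 1.18883
Highest is cycle (3) at 1.1888 (>1, arbitrage).

1.1888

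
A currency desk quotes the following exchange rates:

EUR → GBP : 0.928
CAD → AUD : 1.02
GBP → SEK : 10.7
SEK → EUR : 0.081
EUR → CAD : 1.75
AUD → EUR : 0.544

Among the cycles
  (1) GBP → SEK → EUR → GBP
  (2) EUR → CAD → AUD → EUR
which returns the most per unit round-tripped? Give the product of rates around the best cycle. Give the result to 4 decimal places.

0.9710

(1) 10.7 × 0.081 × 0.928 = 0.80430
(2) 1.75 × 1.02 × 0.544 = 0.97104
Highest is cycle (2) at 0.9710 (≤1, no arbitrage).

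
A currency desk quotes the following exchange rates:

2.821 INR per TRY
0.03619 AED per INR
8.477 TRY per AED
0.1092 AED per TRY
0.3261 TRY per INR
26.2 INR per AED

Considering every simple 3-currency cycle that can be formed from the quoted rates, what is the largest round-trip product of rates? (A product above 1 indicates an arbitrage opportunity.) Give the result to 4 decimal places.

INR→TRY→AED→INR: 0.3261 × 0.1092 × 26.2 = 0.93299
INR→AED→TRY→INR: 0.03619 × 8.477 × 2.821 = 0.86543
Maximum is INR→TRY→AED→INR at 0.9330; no arbitrage — every cycle loses value.

0.9330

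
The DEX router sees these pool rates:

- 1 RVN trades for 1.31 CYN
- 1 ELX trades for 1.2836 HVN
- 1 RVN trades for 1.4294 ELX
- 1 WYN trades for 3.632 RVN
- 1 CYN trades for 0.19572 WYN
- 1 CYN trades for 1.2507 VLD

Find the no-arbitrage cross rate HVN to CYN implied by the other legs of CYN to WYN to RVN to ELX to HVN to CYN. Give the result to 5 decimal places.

0.76672

Known legs of the cycle: 0.19572 × 3.632 × 1.4294 × 1.2836 = 1.3042610748443136
For no arbitrage the full-cycle product must be 1, so the missing rate is 1 / 1.3042610748443136 ≈ 0.7667177.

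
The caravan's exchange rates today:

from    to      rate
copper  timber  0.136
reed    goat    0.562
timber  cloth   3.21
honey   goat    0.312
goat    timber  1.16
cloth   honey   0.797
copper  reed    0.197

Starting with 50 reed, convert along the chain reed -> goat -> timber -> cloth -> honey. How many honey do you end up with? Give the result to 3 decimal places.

83.393

50 reed × 0.562 = 28.1 goat
28.1 goat × 1.16 = 32.596 timber
32.596 timber × 3.21 = 104.63316 cloth
104.63316 cloth × 0.797 = 83.39262852 honey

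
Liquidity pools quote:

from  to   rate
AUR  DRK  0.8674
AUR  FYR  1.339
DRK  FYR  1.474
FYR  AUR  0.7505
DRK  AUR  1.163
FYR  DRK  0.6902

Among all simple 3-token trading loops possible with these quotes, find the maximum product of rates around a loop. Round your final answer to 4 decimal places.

1.0748

FYR→DRK→AUR→FYR: 0.6902 × 1.163 × 1.339 = 1.07482
FYR→AUR→DRK→FYR: 0.7505 × 0.8674 × 1.474 = 0.95955
Maximum is FYR→DRK→AUR→FYR at 1.0748; arbitrage exists.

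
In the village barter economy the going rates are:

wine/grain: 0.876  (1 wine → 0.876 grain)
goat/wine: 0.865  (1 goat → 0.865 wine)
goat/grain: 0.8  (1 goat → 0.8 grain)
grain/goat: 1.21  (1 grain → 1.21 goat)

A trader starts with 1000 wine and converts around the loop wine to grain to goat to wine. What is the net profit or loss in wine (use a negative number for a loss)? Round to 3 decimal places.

-83.135

1000 wine × 0.876 = 876 grain
876 grain × 1.21 = 1059.96 goat
1059.96 goat × 0.865 = 916.8654 wine
Net change: 916.8654 − 1000 = -83.1346 wine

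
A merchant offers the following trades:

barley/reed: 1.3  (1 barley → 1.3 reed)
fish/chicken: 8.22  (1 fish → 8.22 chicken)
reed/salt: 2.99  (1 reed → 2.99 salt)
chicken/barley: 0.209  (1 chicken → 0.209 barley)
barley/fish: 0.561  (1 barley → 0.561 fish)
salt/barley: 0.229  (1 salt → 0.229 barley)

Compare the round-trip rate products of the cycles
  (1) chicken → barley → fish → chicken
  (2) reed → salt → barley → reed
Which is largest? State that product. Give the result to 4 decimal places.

(1) 0.209 × 0.561 × 8.22 = 0.96379
(2) 2.99 × 0.229 × 1.3 = 0.89012
Highest is cycle (1) at 0.9638 (≤1, no arbitrage).

0.9638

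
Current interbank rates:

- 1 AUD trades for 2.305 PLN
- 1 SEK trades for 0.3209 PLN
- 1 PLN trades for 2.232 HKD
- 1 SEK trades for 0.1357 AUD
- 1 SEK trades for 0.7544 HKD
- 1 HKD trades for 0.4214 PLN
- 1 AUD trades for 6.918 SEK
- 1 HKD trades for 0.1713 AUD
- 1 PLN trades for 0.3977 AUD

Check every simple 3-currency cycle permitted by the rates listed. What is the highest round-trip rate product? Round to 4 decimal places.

SEK→HKD→AUD→SEK: 0.7544 × 0.1713 × 6.918 = 0.89400
SEK→PLN→AUD→SEK: 0.3209 × 0.3977 × 6.918 = 0.88289
HKD→AUD→PLN→HKD: 0.1713 × 2.305 × 2.232 = 0.88130
Maximum is SEK→HKD→AUD→SEK at 0.8940; no arbitrage — every cycle loses value.

0.8940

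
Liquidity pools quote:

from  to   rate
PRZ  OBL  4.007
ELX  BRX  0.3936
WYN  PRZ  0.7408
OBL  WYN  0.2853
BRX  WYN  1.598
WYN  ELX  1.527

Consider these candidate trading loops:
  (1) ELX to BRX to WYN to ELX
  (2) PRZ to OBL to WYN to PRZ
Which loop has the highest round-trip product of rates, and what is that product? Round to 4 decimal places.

(1) 0.3936 × 1.598 × 1.527 = 0.96044
(2) 4.007 × 0.2853 × 0.7408 = 0.84688
Highest is cycle (1) at 0.9604 (≤1, no arbitrage).

0.9604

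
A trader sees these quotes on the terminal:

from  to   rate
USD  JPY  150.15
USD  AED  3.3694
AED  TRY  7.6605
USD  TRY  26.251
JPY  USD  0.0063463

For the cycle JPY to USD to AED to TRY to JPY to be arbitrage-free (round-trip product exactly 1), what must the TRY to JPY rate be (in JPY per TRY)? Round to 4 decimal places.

6.1048

Known legs of the cycle: 0.0063463 × 3.3694 × 7.6605 = 0.16380618147681
For no arbitrage the full-cycle product must be 1, so the missing rate is 1 / 0.16380618147681 ≈ 6.104776.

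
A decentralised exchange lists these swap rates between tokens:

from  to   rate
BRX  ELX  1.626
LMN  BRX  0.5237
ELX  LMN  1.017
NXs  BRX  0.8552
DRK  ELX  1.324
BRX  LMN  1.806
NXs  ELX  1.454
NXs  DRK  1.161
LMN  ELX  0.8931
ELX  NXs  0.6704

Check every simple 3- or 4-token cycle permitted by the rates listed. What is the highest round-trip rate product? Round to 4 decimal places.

1.0305

ELX→NXs→DRK→ELX: 0.6704 × 1.161 × 1.324 = 1.03051
ELX→NXs→BRX→ELX: 0.6704 × 0.8552 × 1.626 = 0.93223
ELX→NXs→BRX→LMN→ELX: 0.6704 × 0.8552 × 1.806 × 0.8931 = 0.92474
ELX→LMN→BRX→ELX: 1.017 × 0.5237 × 1.626 = 0.86601
Maximum is ELX→NXs→DRK→ELX at 1.0305; arbitrage exists.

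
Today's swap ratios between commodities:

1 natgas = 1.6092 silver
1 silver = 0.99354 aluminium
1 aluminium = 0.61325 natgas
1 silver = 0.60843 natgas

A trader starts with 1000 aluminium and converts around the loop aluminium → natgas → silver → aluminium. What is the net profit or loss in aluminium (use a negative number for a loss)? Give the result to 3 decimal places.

-19.533

1000 aluminium × 0.61325 = 613.25 natgas
613.25 natgas × 1.6092 = 986.8419 silver
986.8419 silver × 0.99354 = 980.466901326 aluminium
Net change: 980.466901326 − 1000 = -19.533098674 aluminium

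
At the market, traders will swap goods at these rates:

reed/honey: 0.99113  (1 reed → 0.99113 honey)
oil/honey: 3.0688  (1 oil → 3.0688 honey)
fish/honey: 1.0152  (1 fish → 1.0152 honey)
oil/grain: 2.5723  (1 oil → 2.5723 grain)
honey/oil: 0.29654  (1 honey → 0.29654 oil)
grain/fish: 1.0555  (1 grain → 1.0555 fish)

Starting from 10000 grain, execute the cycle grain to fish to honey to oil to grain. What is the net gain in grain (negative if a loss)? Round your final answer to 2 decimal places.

-1826.37

10000 grain × 1.0555 = 10555 fish
10555 fish × 1.0152 = 10715.436 honey
10715.436 honey × 0.29654 = 3177.55539144 oil
3177.55539144 oil × 2.5723 = 8173.625733401112 grain
Net change: 8173.625733401112 − 10000 = -1826.374266598888 grain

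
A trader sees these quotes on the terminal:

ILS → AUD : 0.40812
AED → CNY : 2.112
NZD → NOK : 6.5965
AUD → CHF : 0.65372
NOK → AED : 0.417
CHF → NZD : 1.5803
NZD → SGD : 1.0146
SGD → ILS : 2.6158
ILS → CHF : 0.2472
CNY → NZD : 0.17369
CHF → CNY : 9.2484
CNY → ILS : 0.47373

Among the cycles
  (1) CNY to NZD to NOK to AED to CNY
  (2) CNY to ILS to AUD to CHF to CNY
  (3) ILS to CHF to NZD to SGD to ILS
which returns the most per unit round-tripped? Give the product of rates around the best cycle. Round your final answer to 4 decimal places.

1.1689

(1) 0.17369 × 6.5965 × 0.417 × 2.112 = 1.00906
(2) 0.47373 × 0.40812 × 0.65372 × 9.2484 = 1.16890
(3) 0.2472 × 1.5803 × 1.0146 × 2.6158 = 1.03678
Highest is cycle (2) at 1.1689 (>1, arbitrage).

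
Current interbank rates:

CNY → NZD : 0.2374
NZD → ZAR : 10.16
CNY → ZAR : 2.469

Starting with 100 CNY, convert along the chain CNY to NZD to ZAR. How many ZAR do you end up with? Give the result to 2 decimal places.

241.20

100 CNY × 0.2374 = 23.74 NZD
23.74 NZD × 10.16 = 241.1984 ZAR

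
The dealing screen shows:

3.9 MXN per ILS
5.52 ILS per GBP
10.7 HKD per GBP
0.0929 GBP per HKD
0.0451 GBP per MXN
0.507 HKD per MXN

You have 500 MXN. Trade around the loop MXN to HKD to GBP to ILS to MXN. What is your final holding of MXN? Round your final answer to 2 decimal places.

506.99

500 MXN × 0.507 = 253.5 HKD
253.5 HKD × 0.0929 = 23.55015 GBP
23.55015 GBP × 5.52 = 129.996828 ILS
129.996828 ILS × 3.9 = 506.9876292 MXN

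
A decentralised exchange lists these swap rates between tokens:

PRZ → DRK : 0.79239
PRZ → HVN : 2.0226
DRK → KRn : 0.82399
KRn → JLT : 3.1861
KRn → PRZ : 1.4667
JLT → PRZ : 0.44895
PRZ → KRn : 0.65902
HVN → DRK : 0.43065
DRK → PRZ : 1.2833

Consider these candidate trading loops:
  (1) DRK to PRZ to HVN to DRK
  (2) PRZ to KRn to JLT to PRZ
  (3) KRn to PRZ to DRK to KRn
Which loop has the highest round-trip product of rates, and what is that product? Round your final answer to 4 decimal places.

(1) 1.2833 × 2.0226 × 0.43065 = 1.11780
(2) 0.65902 × 3.1861 × 0.44895 = 0.94266
(3) 1.4667 × 0.79239 × 0.82399 = 0.95764
Highest is cycle (1) at 1.1178 (>1, arbitrage).

1.1178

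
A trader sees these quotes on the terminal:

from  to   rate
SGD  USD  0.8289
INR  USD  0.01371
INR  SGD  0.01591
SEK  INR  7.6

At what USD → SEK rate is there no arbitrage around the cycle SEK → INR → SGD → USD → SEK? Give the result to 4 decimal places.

Known legs of the cycle: 7.6 × 0.01591 × 0.8289 = 0.1002272724
For no arbitrage the full-cycle product must be 1, so the missing rate is 1 / 0.1002272724 ≈ 9.977324.

9.9773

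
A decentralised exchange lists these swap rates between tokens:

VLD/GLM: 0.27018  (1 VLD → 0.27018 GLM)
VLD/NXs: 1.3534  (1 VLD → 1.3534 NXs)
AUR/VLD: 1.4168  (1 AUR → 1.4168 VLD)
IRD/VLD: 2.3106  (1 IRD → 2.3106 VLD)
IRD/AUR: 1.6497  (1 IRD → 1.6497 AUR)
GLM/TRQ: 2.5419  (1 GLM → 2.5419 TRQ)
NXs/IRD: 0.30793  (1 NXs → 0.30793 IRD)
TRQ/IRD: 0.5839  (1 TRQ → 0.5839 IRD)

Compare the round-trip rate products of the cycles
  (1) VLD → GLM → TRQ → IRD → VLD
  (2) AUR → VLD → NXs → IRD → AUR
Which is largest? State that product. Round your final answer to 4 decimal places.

0.9741

(1) 0.27018 × 2.5419 × 0.5839 × 2.3106 = 0.92656
(2) 1.4168 × 1.3534 × 0.30793 × 1.6497 = 0.97407
Highest is cycle (2) at 0.9741 (≤1, no arbitrage).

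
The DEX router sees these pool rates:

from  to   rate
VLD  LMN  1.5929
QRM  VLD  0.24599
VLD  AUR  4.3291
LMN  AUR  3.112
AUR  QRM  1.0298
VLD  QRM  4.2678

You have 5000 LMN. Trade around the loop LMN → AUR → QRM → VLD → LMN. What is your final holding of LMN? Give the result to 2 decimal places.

6278.68

5000 LMN × 3.112 = 15560 AUR
15560 AUR × 1.0298 = 16023.688 QRM
16023.688 QRM × 0.24599 = 3941.66701112 VLD
3941.66701112 VLD × 1.5929 = 6278.681382013048 LMN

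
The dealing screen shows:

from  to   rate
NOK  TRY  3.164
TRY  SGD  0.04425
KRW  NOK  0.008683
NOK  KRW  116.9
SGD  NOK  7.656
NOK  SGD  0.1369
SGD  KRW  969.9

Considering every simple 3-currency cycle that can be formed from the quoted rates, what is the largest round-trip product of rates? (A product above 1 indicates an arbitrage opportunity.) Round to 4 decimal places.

1.1529

NOK→SGD→KRW→NOK: 0.1369 × 969.9 × 0.008683 = 1.15292
NOK→TRY→SGD→NOK: 3.164 × 0.04425 × 7.656 = 1.07189
Maximum is NOK→SGD→KRW→NOK at 1.1529; arbitrage exists.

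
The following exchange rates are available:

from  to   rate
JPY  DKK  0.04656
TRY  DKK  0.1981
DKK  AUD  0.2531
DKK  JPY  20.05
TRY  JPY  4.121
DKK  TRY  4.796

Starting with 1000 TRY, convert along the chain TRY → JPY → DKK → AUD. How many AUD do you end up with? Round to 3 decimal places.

1000 TRY × 4.121 = 4121 JPY
4121 JPY × 0.04656 = 191.87376 DKK
191.87376 DKK × 0.2531 = 48.563248656 AUD

48.563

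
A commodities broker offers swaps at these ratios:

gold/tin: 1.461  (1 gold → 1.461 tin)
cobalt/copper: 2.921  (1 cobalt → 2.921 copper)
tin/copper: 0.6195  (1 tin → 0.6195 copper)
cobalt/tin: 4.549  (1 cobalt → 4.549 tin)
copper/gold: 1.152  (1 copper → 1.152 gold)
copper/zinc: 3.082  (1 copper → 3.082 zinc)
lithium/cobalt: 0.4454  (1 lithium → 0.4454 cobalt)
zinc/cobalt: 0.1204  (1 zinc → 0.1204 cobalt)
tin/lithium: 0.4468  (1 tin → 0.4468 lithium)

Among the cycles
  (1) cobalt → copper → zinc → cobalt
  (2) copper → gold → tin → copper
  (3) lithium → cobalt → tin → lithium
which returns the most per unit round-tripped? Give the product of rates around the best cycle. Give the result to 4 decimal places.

(1) 2.921 × 3.082 × 0.1204 = 1.08390
(2) 1.152 × 1.461 × 0.6195 = 1.04266
(3) 0.4454 × 4.549 × 0.4468 = 0.90527
Highest is cycle (1) at 1.0839 (>1, arbitrage).

1.0839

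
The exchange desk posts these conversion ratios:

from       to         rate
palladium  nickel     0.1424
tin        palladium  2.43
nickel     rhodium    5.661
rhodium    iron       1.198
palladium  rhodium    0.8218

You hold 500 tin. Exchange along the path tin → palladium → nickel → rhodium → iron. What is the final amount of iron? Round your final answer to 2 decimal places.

1173.37

500 tin × 2.43 = 1215 palladium
1215 palladium × 0.1424 = 173.016 nickel
173.016 nickel × 5.661 = 979.443576 rhodium
979.443576 rhodium × 1.198 = 1173.373404048 iron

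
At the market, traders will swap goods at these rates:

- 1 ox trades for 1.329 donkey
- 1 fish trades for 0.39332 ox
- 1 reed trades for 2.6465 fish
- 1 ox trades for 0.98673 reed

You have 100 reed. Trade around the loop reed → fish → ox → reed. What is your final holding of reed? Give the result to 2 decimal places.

102.71

100 reed × 2.6465 = 264.65 fish
264.65 fish × 0.39332 = 104.092138 ox
104.092138 ox × 0.98673 = 102.71083532874 reed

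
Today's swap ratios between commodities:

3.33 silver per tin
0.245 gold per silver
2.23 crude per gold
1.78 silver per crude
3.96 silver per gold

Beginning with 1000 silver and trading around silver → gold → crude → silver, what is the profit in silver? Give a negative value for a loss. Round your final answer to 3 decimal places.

1000 silver × 0.245 = 245 gold
245 gold × 2.23 = 546.35 crude
546.35 crude × 1.78 = 972.503 silver
Net change: 972.503 − 1000 = -27.497 silver

-27.497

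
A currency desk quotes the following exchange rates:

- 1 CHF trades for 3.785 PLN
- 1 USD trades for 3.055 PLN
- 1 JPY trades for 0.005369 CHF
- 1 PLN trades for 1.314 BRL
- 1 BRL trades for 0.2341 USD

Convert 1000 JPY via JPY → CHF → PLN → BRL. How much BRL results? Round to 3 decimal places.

26.703

1000 JPY × 0.005369 = 5.369 CHF
5.369 CHF × 3.785 = 20.321665 PLN
20.321665 PLN × 1.314 = 26.70266781 BRL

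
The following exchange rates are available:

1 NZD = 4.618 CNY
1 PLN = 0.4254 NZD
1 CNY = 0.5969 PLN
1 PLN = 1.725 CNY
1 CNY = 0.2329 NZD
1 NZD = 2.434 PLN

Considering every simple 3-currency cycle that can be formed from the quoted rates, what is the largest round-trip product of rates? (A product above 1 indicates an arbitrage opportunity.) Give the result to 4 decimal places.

NZD→CNY→PLN→NZD: 4.618 × 0.5969 × 0.4254 = 1.17261
NZD→PLN→CNY→NZD: 2.434 × 1.725 × 0.2329 = 0.97787
Maximum is NZD→CNY→PLN→NZD at 1.1726; arbitrage exists.

1.1726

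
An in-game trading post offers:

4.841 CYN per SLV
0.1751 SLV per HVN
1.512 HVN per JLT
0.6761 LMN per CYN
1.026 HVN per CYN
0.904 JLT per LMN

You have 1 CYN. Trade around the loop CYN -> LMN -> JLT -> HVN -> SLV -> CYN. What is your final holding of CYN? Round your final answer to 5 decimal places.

1 CYN × 0.6761 = 0.6761 LMN
0.6761 LMN × 0.904 = 0.6111944 JLT
0.6111944 JLT × 1.512 = 0.9241259328 HVN
0.9241259328 HVN × 0.1751 = 0.16181445083328 SLV
0.16181445083328 SLV × 4.841 = 0.78334375648390848 CYN

0.78334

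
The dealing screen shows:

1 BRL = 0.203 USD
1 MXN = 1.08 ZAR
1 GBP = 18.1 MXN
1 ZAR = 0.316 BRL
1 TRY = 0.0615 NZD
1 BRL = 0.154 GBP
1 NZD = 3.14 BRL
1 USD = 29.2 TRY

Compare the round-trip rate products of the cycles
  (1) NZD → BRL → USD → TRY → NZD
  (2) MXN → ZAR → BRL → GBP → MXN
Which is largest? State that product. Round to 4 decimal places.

(1) 3.14 × 0.203 × 29.2 × 0.0615 = 1.14468
(2) 1.08 × 0.316 × 0.154 × 18.1 = 0.95128
Highest is cycle (1) at 1.1447 (>1, arbitrage).

1.1447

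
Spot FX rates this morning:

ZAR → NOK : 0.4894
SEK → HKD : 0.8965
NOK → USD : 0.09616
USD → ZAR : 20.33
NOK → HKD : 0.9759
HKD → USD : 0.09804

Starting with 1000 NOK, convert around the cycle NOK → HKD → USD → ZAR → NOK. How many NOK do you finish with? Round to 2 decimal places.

1000 NOK × 0.9759 = 975.9 HKD
975.9 HKD × 0.09804 = 95.677236 USD
95.677236 USD × 20.33 = 1945.11820788 ZAR
1945.11820788 ZAR × 0.4894 = 951.940850936472 NOK

951.94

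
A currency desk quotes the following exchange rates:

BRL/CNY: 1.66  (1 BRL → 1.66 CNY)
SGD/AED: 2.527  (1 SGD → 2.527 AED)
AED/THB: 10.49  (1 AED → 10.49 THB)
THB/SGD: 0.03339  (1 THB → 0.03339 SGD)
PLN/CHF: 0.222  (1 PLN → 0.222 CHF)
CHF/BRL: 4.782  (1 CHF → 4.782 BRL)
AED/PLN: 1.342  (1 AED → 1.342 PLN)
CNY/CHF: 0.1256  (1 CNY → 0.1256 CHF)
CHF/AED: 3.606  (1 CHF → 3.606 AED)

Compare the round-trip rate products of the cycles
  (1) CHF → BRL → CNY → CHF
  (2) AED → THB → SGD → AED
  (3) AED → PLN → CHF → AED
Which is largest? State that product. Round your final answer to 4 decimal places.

(1) 4.782 × 1.66 × 0.1256 = 0.99703
(2) 10.49 × 0.03339 × 2.527 = 0.88511
(3) 1.342 × 0.222 × 3.606 = 1.07431
Highest is cycle (3) at 1.0743 (>1, arbitrage).

1.0743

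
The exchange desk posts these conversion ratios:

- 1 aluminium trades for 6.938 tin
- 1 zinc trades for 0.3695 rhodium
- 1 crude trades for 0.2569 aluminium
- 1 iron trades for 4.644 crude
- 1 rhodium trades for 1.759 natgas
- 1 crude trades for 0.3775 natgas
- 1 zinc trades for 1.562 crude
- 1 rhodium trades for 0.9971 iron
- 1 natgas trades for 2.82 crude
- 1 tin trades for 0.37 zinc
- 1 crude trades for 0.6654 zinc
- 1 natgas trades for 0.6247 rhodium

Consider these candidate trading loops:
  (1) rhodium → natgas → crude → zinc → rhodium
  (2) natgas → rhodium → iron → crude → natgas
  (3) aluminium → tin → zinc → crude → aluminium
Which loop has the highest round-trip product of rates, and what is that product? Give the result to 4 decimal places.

(1) 1.759 × 2.82 × 0.6654 × 0.3695 = 1.21959
(2) 0.6247 × 0.9971 × 4.644 × 0.3775 = 1.09199
(3) 6.938 × 0.37 × 1.562 × 0.2569 = 1.03010
Highest is cycle (1) at 1.2196 (>1, arbitrage).

1.2196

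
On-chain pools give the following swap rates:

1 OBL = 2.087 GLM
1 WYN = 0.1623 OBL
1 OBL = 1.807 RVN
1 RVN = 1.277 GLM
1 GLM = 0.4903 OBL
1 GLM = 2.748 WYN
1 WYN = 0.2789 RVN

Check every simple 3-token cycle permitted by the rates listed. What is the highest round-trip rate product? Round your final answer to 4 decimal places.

RVN→GLM→OBL→RVN: 1.277 × 0.4903 × 1.807 = 1.13139
WYN→RVN→GLM→WYN: 0.2789 × 1.277 × 2.748 = 0.97871
WYN→OBL→GLM→WYN: 0.1623 × 2.087 × 2.748 = 0.93080
Maximum is RVN→GLM→OBL→RVN at 1.1314; arbitrage exists.

1.1314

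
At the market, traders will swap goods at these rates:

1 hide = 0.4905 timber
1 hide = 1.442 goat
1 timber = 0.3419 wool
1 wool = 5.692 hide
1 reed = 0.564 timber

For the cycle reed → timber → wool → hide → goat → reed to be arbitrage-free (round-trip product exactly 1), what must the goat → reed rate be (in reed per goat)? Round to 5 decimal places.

0.63182

Known legs of the cycle: 0.564 × 0.3419 × 5.692 × 1.442 = 1.5827355477024
For no arbitrage the full-cycle product must be 1, so the missing rate is 1 / 1.5827355477024 ≈ 0.6318175.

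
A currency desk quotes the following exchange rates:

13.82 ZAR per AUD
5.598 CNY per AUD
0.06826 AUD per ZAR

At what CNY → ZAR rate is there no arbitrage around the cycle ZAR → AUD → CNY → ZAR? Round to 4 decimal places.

2.6170

Known legs of the cycle: 0.06826 × 5.598 = 0.38211948
For no arbitrage the full-cycle product must be 1, so the missing rate is 1 / 0.38211948 ≈ 2.616983.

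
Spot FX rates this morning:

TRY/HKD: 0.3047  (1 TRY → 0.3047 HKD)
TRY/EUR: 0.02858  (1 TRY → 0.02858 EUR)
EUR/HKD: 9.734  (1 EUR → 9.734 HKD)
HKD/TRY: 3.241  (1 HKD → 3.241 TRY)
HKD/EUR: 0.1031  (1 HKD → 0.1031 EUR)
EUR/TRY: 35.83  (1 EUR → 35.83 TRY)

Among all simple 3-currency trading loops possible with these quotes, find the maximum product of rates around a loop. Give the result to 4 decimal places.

HKD→EUR→TRY→HKD: 0.1031 × 35.83 × 0.3047 = 1.12558
HKD→TRY→EUR→HKD: 3.241 × 0.02858 × 9.734 = 0.90164
Maximum is HKD→EUR→TRY→HKD at 1.1256; arbitrage exists.

1.1256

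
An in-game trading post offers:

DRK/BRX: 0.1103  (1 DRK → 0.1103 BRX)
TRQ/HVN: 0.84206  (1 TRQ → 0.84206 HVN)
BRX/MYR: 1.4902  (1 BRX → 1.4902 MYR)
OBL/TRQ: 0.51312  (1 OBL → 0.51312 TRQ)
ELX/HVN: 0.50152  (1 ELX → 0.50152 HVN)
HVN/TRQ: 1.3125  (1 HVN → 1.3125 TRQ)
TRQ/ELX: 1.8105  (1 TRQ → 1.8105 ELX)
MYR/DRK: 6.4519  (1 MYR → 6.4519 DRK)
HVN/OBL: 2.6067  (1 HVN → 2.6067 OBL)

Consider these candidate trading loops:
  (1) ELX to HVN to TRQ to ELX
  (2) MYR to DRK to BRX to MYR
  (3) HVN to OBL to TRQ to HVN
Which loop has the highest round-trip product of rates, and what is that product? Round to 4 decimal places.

(1) 0.50152 × 1.3125 × 1.8105 = 1.19175
(2) 6.4519 × 0.1103 × 1.4902 = 1.06049
(3) 2.6067 × 0.51312 × 0.84206 = 1.12630
Highest is cycle (1) at 1.1918 (>1, arbitrage).

1.1918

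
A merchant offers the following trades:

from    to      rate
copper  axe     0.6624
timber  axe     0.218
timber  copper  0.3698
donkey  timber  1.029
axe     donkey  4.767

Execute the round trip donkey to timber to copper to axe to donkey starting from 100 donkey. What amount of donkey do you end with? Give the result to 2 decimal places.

100 donkey × 1.029 = 102.9 timber
102.9 timber × 0.3698 = 38.05242 copper
38.05242 copper × 0.6624 = 25.205923008 axe
25.205923008 axe × 4.767 = 120.156634979136 donkey

120.16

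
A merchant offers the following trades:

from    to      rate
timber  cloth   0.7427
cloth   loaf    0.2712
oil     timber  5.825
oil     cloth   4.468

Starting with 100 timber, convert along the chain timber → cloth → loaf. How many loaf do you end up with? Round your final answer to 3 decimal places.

100 timber × 0.7427 = 74.27 cloth
74.27 cloth × 0.2712 = 20.142024 loaf

20.142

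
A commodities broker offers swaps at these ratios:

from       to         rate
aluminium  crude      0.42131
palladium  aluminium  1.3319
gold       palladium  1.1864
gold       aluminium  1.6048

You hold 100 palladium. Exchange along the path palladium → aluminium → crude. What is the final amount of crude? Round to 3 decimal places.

100 palladium × 1.3319 = 133.19 aluminium
133.19 aluminium × 0.42131 = 56.1142789 crude

56.114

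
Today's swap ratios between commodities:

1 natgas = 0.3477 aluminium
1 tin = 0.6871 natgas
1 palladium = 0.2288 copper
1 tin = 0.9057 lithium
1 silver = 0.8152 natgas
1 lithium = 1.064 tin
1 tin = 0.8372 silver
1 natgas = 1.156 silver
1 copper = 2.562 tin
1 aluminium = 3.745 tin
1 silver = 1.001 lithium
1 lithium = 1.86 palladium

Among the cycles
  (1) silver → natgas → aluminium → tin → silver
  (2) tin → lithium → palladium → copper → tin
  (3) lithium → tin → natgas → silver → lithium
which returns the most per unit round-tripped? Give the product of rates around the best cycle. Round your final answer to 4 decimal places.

(1) 0.8152 × 0.3477 × 3.745 × 0.8372 = 0.88869
(2) 0.9057 × 1.86 × 0.2288 × 2.562 = 0.98749
(3) 1.064 × 0.6871 × 1.156 × 1.001 = 0.84597
Highest is cycle (2) at 0.9875 (≤1, no arbitrage).

0.9875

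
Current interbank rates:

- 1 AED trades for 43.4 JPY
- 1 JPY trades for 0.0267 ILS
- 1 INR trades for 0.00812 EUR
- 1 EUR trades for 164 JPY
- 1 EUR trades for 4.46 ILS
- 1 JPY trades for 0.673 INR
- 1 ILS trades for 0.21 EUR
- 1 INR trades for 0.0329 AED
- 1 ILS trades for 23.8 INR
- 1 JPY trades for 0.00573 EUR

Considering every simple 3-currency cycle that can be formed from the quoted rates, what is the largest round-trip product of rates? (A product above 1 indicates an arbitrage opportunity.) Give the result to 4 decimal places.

0.9609

AED→JPY→INR→AED: 43.4 × 0.673 × 0.0329 = 0.96095
ILS→EUR→JPY→ILS: 0.21 × 164 × 0.0267 = 0.91955
INR→EUR→JPY→INR: 0.00812 × 164 × 0.673 = 0.89622
ILS→INR→EUR→ILS: 23.8 × 0.00812 × 4.46 = 0.86192
Maximum is AED→JPY→INR→AED at 0.9609; no arbitrage — every cycle loses value.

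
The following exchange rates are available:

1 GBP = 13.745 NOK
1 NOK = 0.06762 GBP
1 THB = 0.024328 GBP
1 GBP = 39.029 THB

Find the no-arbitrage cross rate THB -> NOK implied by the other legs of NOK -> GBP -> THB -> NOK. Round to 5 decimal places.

Known legs of the cycle: 0.06762 × 39.029 = 2.63914098
For no arbitrage the full-cycle product must be 1, so the missing rate is 1 / 2.63914098 ≈ 0.3789112.

0.37891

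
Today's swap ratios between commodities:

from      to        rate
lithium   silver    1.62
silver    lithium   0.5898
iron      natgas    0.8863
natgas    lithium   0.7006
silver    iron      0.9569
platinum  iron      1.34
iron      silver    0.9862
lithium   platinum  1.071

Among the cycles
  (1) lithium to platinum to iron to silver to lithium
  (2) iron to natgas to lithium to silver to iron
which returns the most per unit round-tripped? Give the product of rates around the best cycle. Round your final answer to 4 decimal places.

(1) 1.071 × 1.34 × 0.9862 × 0.5898 = 0.83476
(2) 0.8863 × 0.7006 × 1.62 × 0.9569 = 0.96257
Highest is cycle (2) at 0.9626 (≤1, no arbitrage).

0.9626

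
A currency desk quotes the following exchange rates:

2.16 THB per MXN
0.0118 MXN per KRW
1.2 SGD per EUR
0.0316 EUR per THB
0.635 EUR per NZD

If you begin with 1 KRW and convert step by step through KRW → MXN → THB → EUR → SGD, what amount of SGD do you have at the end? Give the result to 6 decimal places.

1 KRW × 0.0118 = 0.0118 MXN
0.0118 MXN × 2.16 = 0.025488 THB
0.025488 THB × 0.0316 = 0.0008054208 EUR
0.0008054208 EUR × 1.2 = 0.00096650496 SGD

0.000967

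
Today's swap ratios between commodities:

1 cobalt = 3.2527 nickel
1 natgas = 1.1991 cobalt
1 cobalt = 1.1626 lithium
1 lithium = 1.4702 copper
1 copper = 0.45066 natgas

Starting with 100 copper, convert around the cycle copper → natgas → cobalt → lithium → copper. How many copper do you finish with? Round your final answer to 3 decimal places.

92.366

100 copper × 0.45066 = 45.066 natgas
45.066 natgas × 1.1991 = 54.0386406 cobalt
54.0386406 cobalt × 1.1626 = 62.82532356156 lithium
62.82532356156 lithium × 1.4702 = 92.365790700205512 copper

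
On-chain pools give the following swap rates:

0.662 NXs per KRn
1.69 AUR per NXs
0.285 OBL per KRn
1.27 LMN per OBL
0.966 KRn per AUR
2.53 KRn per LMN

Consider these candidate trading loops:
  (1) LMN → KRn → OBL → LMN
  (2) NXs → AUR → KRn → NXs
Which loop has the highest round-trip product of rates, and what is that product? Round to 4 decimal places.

(1) 2.53 × 0.285 × 1.27 = 0.91573
(2) 1.69 × 0.966 × 0.662 = 1.08074
Highest is cycle (2) at 1.0807 (>1, arbitrage).

1.0807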